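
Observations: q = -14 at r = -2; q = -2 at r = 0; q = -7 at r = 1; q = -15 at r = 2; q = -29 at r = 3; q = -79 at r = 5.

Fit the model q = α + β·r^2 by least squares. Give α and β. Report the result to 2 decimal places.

α = -2.50, β = -3.05

From the data, Σ1 = 6, Σr^2 = 43, Σr^2·r^2 = 739.
Right-hand side: Σq = -146, Σr^2·q = -2359.
Eliminating β: 739·(row 1) − 43·(row 2) gives 2585·α = 739·(-146) − 43·(-2359) = -6457, so α = -587/235.
Then β = ((-2359) − 43·(-587/235))/739 = -716/235.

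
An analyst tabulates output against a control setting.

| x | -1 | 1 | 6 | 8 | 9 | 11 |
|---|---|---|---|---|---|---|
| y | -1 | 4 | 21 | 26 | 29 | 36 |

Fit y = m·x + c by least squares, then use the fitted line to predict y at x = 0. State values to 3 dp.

Sums needed: Σx·x = 304, Σx = 34, Σ1 = 6.
For Aᵀy: Σx·y = 996, Σy = 115.
Eliminating c: 6·(row 1) − 34·(row 2) gives 668·m = 6·996 − 34·115 = 2066, so m = 1033/334.
Then c = (115 − 34·(1033/334))/6 = 274/167.
At x = 0: ŷ = (1033/334)·(0) + (274/167)·(1) = 274/167.

ŷ = 1.641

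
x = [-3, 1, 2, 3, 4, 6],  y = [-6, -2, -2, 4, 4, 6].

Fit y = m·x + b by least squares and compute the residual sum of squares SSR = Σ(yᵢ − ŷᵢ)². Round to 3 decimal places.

SSR = 12.527

Normal-equation sums: Σx·x = 75, Σx = 13, Σ1 = 6.
Right-hand side: Σx·y = 76, Σy = 4.
MᵀM·[m, b]ᵀ = Mᵀy becomes [[75, 13]; [13, 6]]·[m, b]ᵀ = [76, 4]ᵀ.
det = 75·6 − 13² = 281.
m = (76·6 − 13·4)/281 = 404/281; b = (75·4 − 13·76)/281 = -688/281.
Residuals: 214/281, -278/281, -682/281, 600/281, 196/281, -50/281; SSR = 3520/281.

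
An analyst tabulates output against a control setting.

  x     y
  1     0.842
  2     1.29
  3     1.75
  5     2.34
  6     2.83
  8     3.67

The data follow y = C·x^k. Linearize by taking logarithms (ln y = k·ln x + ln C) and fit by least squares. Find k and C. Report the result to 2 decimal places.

k = 0.69, C = 0.82

With ln yᵢ as the transformed response and ln xᵢ as the regressor:
AᵀA = [[11.8122, 7.2724]; [7.2724, 6]], rhs = [6.7272, 3.8329]ᵀ  (here Σln x = 7.2724, Σ(ln x)² = 11.8122, Σln y = 3.8329, Σln x·ln y = 6.7272).
Δ = 11.8122·6 − (7.2724)² = 17.9853; k = (6.7272·6 − 7.2724·3.8329)/17.9853 = 0.69438, ln C = (11.8122·3.8329 − 7.2724·6.7272)/17.9853 = -0.20282, so C = exp(-0.20282) = 0.81643.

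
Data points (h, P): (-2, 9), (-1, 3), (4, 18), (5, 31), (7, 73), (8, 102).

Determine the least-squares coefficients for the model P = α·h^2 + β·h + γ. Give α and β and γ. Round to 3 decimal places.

α = 1.978, β = -2.803, γ = -3.283

Setting ∂/∂α … = 0 gives: 7395·α + 1035·β + 159·γ = 11207;  1035·α + 159·β + 21·γ = 1533;  159·α + 21·β + 6·γ = 236.
(Σh^2·h^2 = 7395, Σh^2·h = 1035, Σh^2 = 159, Σh·h = 159, Σh = 21, Σ1 = 6, Σh^2·P = 11207, Σh·P = 1533, ΣP = 236.)
Inverting the 3×3 Gram matrix, [α, β, γ]ᵀ = [14197/7176, -6705/2392, -3927/1196]ᵀ.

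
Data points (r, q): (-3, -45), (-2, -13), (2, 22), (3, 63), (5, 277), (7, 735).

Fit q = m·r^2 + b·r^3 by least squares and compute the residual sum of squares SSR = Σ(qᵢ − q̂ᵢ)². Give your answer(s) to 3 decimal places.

SSR = 7.778

With design matrix X, XᵀX = [[3220, 19932]; [19932, 134860]] and Xᵀq = [43138, 289926]ᵀ.
Determinant 3220·134860 − 19932² = 36964576.
m = (43138·134860 − 19932·289926)/36964576 = 220373/210026; b = (3220·289926 − 19932·43138)/36964576 = 2304222/1155143.
Residuals: -1351809/2310286, -75331/60797, 2131164/1155143, -696897/2310286, 3291147/2310286, -1417129/2310286; SSR = 8984764/1155143.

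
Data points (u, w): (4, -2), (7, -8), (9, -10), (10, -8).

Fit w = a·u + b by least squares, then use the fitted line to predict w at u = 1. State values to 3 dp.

The normal system AᵀA·[a, b]ᵀ = Aᵀw is [[246, 30]; [30, 4]]·[a, b]ᵀ = [-234, -28]ᵀ.
Δ = 246·4 − 30² = 84.
a = ((-234)·4 − 30·(-28))/84 = -8/7; b = (246·(-28) − 30·(-234))/84 = 11/7.
At u = 1: ŵ = (-8/7)·(1) + (11/7)·(1) = 3/7.

ŵ = 0.429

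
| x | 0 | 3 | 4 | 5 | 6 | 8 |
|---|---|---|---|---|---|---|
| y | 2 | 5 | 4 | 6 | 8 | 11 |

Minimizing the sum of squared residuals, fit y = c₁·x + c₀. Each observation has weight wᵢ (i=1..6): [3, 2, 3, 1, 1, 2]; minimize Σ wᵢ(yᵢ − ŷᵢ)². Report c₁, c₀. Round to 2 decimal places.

From the data, Σwᵢ·x·x = 255, Σwᵢ·x = 45, Σwᵢ·1 = 12.
And Σwᵢ·x·y = 332, Σwᵢ·y = 64.
det = 255·12 − 45² = 1035.
c₁ = (332·12 − 45·64)/1035 = 16/15; c₀ = (255·64 − 45·332)/1035 = 4/3.

c₁ = 1.07, c₀ = 1.33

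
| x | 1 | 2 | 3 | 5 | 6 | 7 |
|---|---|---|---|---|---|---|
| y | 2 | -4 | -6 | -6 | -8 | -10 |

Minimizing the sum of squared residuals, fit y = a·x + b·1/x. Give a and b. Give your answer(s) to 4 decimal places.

a = -1.4857, b = 2.0369

Forming MᵀM = [[124, 6]; [6, 31957/22050]] and Mᵀy = [-172, -626/105]ᵀ gives MᵀM·[a, b]ᵀ = Mᵀy.
Determinant 124·(31957/22050) − 6² = 1584434/11025.
a = ((-172)·(31957/22050) − 6·(-626/105))/(1584434/11025) = -69233/46601; b = (124·(-626/105) − 6·(-172))/(1584434/11025) = 94920/46601.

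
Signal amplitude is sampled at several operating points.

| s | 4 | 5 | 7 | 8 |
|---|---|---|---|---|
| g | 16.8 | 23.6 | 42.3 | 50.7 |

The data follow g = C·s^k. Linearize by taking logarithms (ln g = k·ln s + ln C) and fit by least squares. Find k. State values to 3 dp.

Taking logs, ln g = k·ln s + ln C, so regress ln g on ln s.
Σln s = 7.0211, Σ(ln s)² = 12.6227, Σln g = 13.6533, Σln s·ln g = 24.4498.
Normal system: [[12.6227, 7.0211]; [7.0211, 4]]·[k, ln C]ᵀ = [24.4498, 13.6533]ᵀ.
Solving (det = 1.1954): k = 1.62138, ln C = 0.56737.

k = 1.621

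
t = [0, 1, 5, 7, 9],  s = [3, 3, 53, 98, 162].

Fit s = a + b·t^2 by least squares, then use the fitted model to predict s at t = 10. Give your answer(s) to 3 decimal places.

The normal equations are: 5·a + 156·b = 319;  156·a + 9588·b = 19252.
Eliminating b: 9588·(row 1) − 156·(row 2) gives 23604·a = 9588·319 − 156·19252 = 55260, so a = 4605/1967.
Then b = (19252 − 156·(4605/1967))/9588 = 11624/5901.
At t = 10: ŝ = (4605/1967)·(1) + (11624/5901)·(100) = 1176215/5901.

ŝ = 199.325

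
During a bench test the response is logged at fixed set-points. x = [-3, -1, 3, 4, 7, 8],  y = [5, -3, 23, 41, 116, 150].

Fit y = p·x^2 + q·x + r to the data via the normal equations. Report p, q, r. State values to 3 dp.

p = 2.013, q = 3.007, r = -3.351

From the data, Σx^2·x^2 = 6916, Σx^2·x = 918, Σx^2 = 148, Σx·x = 148, Σx = 18, Σ1 = 6.
Moment sums: Σx^2·y = 16189, Σx·y = 2233, Σy = 332.
MᵀM·[p, q, r]ᵀ = Mᵀy becomes [[6916, 918, 148]; [918, 148, 18]; [148, 18, 6]]·[p, q, r]ᵀ = [16189, 2233, 332]ᵀ.
Inverting the 3×3 Gram matrix, [p, q, r]ᵀ = [11293/5609, 427/142, -37591/11218]ᵀ.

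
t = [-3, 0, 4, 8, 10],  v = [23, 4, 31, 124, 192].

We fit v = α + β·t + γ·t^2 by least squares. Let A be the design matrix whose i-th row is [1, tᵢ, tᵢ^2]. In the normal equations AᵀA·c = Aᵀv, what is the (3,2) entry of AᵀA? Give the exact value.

1549

Row 3 ↔ basis t^2, column 2 ↔ basis t, so (AᵀA)_{3,2} = Σᵢ (t^2)·(t) = (9)·(-3) + (0)·(0) + (16)·(4) + (64)·(8) + (100)·(10) = 1549.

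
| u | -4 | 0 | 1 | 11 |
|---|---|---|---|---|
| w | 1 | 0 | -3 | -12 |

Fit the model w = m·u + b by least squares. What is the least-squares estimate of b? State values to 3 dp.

Entries of AᵀA: Σu·u = 138, Σu = 8, Σ1 = 4.
Moment sums: Σu·w = -139, Σw = -14.
Eliminating b: 4·(row 1) − 8·(row 2) gives 488·m = 4·(-139) − 8·(-14) = -444, so m = -111/122.
Then b = ((-14) − 8·(-111/122))/4 = -205/122.

b = -1.680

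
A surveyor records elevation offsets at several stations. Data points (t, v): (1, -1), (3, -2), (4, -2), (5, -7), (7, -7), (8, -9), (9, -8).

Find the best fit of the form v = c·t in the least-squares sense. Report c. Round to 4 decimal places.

c = -0.9918

The normal system XᵀX·[c]ᵀ = Xᵀv is [[245]]·[c]ᵀ = [-243]ᵀ.
Hence c = -243 / 245 ≈ -0.991837.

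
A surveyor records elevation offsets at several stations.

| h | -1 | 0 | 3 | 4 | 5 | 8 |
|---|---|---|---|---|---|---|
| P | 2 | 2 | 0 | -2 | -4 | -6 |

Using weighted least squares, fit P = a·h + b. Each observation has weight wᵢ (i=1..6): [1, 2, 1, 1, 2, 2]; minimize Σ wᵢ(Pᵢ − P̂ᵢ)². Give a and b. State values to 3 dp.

a = -0.988, b = 1.734

Entries of AᵀWA: Σwᵢ·h·h = 204, Σwᵢ·h = 32, Σwᵢ·1 = 9.
Moment sums: Σwᵢ·h·P = -146, Σwᵢ·P = -16.
Normal equations: [[204, 32]; [32, 9]]·[a, b]ᵀ = [-146, -16]ᵀ.
det = 204·9 − 32² = 812.
a = ((-146)·9 − 32·(-16))/812 = -401/406; b = (204·(-16) − 32·(-146))/812 = 352/203.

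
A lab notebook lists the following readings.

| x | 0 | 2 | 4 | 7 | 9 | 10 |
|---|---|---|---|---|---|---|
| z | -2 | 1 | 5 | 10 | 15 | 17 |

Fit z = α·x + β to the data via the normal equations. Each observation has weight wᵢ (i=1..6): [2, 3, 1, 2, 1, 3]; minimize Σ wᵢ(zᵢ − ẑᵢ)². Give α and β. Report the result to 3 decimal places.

Setting ∂/∂α … = 0 gives: 507·α + 63·β = 811;  63·α + 12·β = 90.
(Σwᵢ·x·x = 507, Σwᵢ·x = 63, Σwᵢ·1 = 12, Σwᵢ·x·z = 811, Σwᵢ·z = 90.)
det = 507·12 − 63² = 2115.
α = (811·12 − 63·90)/2115 = 1354/705; β = (507·90 − 63·811)/2115 = -607/235.

α = 1.921, β = -2.583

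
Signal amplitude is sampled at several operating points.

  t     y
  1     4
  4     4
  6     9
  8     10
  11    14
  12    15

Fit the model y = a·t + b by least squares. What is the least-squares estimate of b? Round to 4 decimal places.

The normal equations are: 382·a + 42·b = 488;  42·a + 6·b = 56.
Determinant 382·6 − 42² = 528.
a = (488·6 − 42·56)/528 = 12/11; b = (382·56 − 42·488)/528 = 56/33.

b = 1.6970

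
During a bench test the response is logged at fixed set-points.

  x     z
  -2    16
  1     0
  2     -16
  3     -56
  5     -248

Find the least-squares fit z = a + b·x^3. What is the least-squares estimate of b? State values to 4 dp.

Compute the Gram sums: Σ1 = 5, Σx^3 = 153, Σx^3·x^3 = 16483.
For Mᵀz: Σz = -304, Σx^3·z = -32768.
So MᵀM·[a, b]ᵀ = Mᵀz: [[5, 153]; [153, 16483]]·[a, b]ᵀ = [-304, -32768]ᵀ.
Eliminating b: 16483·(row 1) − 153·(row 2) gives 59006·a = 16483·(-304) − 153·(-32768) = 2672, so a = 1336/29503.
Then b = ((-32768) − 153·(1336/29503))/16483 = -58664/29503.

b = -1.9884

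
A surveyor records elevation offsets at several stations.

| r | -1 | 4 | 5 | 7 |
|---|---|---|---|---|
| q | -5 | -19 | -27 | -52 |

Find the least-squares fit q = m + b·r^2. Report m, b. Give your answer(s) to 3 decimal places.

With design matrix M, MᵀM = [[4, 91]; [91, 3283]] and Mᵀq = [-103, -3532]ᵀ.
Determinant 4·3283 − 91² = 4851.
m = ((-103)·3283 − 91·(-3532))/4851 = -797/231; b = (4·(-3532) − 91·(-103))/4851 = -1585/1617.

m = -3.450, b = -0.980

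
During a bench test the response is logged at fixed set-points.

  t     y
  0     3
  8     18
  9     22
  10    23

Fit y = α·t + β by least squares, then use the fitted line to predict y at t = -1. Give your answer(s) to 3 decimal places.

ŷ = 0.876

Forming AᵀA = [[245, 27]; [27, 4]] and Aᵀy = [572, 66]ᵀ gives AᵀA·[α, β]ᵀ = Aᵀy.
Eliminating β: 4·(row 1) − 27·(row 2) gives 251·α = 4·572 − 27·66 = 506, so α = 506/251.
Then β = (66 − 27·(506/251))/4 = 726/251.
At t = -1: ŷ = (506/251)·(-1) + (726/251)·(1) = 220/251.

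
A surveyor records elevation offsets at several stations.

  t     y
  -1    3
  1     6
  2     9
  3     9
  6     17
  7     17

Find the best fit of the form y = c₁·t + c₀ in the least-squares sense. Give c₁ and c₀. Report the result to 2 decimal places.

Compute the Gram sums: Σt·t = 100, Σt = 18, Σ1 = 6.
For Aᵀy: Σt·y = 269, Σy = 61.
AᵀA·[c₁, c₀]ᵀ = Aᵀy becomes [[100, 18]; [18, 6]]·[c₁, c₀]ᵀ = [269, 61]ᵀ.
det = 100·6 − 18² = 276.
c₁ = (269·6 − 18·61)/276 = 43/23; c₀ = (100·61 − 18·269)/276 = 629/138.

c₁ = 1.87, c₀ = 4.56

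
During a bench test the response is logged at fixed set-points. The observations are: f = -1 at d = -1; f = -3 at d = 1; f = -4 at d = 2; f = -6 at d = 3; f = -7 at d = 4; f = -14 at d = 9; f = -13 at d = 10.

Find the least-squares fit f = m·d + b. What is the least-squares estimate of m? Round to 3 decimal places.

Compute the Gram sums: Σd·d = 212, Σd = 28, Σ1 = 7.
Moment sums: Σd·f = -312, Σf = -48.
Normal equations: [[212, 28]; [28, 7]]·[m, b]ᵀ = [-312, -48]ᵀ.
Determinant 212·7 − 28² = 700.
m = ((-312)·7 − 28·(-48))/700 = -6/5; b = (212·(-48) − 28·(-312))/700 = -72/35.

m = -1.200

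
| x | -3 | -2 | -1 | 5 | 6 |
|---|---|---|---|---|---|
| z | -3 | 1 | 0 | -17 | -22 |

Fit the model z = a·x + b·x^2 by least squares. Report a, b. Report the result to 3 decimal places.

Sums needed: Σx·x = 75, Σx·x^2 = 305, Σx^2·x^2 = 2019.
And Σx·z = -210, Σx^2·z = -1240.
AᵀA·[a, b]ᵀ = Aᵀz becomes [[75, 305]; [305, 2019]]·[a, b]ᵀ = [-210, -1240]ᵀ.
Eliminating b: 2019·(row 1) − 305·(row 2) gives 58400·a = 2019·(-210) − 305·(-1240) = -45790, so a = -4579/5840.
Then b = ((-1240) − 305·(-4579/5840))/2019 = -579/1168.

a = -0.784, b = -0.496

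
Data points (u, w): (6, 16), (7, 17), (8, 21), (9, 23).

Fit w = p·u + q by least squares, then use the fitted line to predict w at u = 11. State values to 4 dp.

ŵ = 28.0000

With design matrix A, AᵀA = [[230, 30]; [30, 4]] and Aᵀw = [590, 77]ᵀ.
det = 230·4 − 30² = 20.
p = (590·4 − 30·77)/20 = 5/2; q = (230·77 − 30·590)/20 = 1/2.
At u = 11: ŵ = (5/2)·(11) + (1/2)·(1) = 28.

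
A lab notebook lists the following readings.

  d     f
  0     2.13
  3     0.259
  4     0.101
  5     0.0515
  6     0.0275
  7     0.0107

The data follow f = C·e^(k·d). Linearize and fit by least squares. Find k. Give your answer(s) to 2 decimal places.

k = -0.75

Let Y = ln f. Fitting Y = k·d + ln C by least squares:
Σd = 25.0000, Σ(d)² = 135.0000, Σln f = -13.9847, Σd·ln f = -81.3782.
Equations: 135.0000·k + 25.0000·ln C = -81.3782;  25.0000·k + 6·ln C = -13.9847.
Slope k = (n·Σd·ln f − Σd·Σln f)/(n·Σ(d)² − (Σd)²) = (6·-81.3782 − 25.0000·-13.9847)/185.0000 = -0.74947; ln C = (Σln f − k·Σd)/n = 0.79200.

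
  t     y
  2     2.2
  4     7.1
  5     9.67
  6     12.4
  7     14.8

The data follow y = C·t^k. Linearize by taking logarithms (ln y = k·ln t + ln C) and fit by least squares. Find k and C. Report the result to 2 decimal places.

Taking logs, ln y = k·ln t + ln C, so regress ln y on ln t.
Sums: Σln t = 7.4265, Σ(ln t)² = 11.9895, Σln y = 10.2299, Σln t·ln y = 16.6703.
Normal system: [[11.9895, 7.4265]; [7.4265, 5]]·[k, ln C]ᵀ = [16.6703, 10.2299]ᵀ.
Δ = 11.9895·5 − (7.4265)² = 4.7940; k = (16.6703·5 − 7.4265·10.2299)/4.7940 = 1.53909, ln C = (11.9895·10.2299 − 7.4265·16.6703)/4.7940 = -0.24005, so C = exp(-0.24005) = 0.78659.

k = 1.54, C = 0.79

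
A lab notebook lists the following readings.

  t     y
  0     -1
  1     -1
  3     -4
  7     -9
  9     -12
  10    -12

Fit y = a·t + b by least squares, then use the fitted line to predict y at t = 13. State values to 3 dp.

ŷ = -16.189

With design matrix M, MᵀM = [[240, 30]; [30, 6]] and Mᵀy = [-304, -39]ᵀ.
Eliminating b: 6·(row 1) − 30·(row 2) gives 540·a = 6·(-304) − 30·(-39) = -654, so a = -109/90.
Then b = ((-39) − 30·(-109/90))/6 = -4/9.
At t = 13: ŷ = (-109/90)·(13) + (-4/9)·(1) = -1457/90.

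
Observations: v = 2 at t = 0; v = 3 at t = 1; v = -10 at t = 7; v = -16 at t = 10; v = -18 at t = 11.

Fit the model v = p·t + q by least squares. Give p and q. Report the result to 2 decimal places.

p = -1.93, q = 3.42

Compute the Gram sums: Σt·t = 271, Σt = 29, Σ1 = 5.
Right-hand side: Σt·v = -425, Σv = -39.
So XᵀX·[p, q]ᵀ = Xᵀv: [[271, 29]; [29, 5]]·[p, q]ᵀ = [-425, -39]ᵀ.
Eliminating q: 5·(row 1) − 29·(row 2) gives 514·p = 5·(-425) − 29·(-39) = -994, so p = -497/257.
Then q = ((-39) − 29·(-497/257))/5 = 878/257.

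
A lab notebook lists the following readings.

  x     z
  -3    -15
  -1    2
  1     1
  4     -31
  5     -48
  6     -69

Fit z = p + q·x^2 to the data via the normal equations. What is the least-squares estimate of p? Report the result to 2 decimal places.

p = 3.07

From the data, Σ1 = 6, Σx^2 = 88, Σx^2·x^2 = 2260.
Right-hand side: Σz = -160, Σx^2·z = -4312.
Normal equations: [[6, 88]; [88, 2260]]·[p, q]ᵀ = [-160, -4312]ᵀ.
Δ = 6·2260 − 88² = 5816.
p = ((-160)·2260 − 88·(-4312))/5816 = 2232/727; q = (6·(-4312) − 88·(-160))/5816 = -1474/727.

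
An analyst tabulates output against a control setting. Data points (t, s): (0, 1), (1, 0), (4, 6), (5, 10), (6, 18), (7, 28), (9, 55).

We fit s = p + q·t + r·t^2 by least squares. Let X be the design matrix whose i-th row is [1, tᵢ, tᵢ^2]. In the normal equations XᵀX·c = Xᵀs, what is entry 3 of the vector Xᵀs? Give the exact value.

6821

Entry 3 ↔ basis t^2, so (Xᵀs)_{3} = Σᵢ (t^2)·sᵢ = (0)·(1) + (1)·(0) + (16)·(6) + (25)·(10) + (36)·(18) + (49)·(28) + (81)·(55) = 6821.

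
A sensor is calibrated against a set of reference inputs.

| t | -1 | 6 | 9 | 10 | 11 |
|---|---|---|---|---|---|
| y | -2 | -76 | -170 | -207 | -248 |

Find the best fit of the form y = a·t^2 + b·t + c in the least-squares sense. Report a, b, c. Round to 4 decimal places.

Forming XᵀX = [[32499, 3275, 339]; [3275, 339, 35]; [339, 35, 5]] and Xᵀy = [-67216, -6782, -703]ᵀ gives XᵀX·[a, b, c]ᵀ = Xᵀy.
Solving the 3×3 system (Gaussian elimination) gives a = -199153/100984, b = -88247/100984, c = -9756/12623.

a = -1.9721, b = -0.8739, c = -0.7729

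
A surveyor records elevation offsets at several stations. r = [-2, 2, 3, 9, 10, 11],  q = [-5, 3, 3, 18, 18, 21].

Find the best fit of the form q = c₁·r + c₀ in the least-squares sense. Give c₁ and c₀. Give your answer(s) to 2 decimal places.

Normal-equation sums: Σr·r = 319, Σr = 33, Σ1 = 6.
For Xᵀq: Σr·q = 598, Σq = 58.
So XᵀX·[c₁, c₀]ᵀ = Xᵀq: [[319, 33]; [33, 6]]·[c₁, c₀]ᵀ = [598, 58]ᵀ.
Δ = 319·6 − 33² = 825.
c₁ = (598·6 − 33·58)/825 = 558/275; c₀ = (319·58 − 33·598)/825 = -112/75.

c₁ = 2.03, c₀ = -1.49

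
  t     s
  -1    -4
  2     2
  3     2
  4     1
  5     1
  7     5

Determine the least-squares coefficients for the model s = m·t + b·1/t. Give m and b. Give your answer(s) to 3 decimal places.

Setting ∂/∂m … = 0 gives: 104·m + 6·b = 58;  6·m + (261781/176400)·b = 2869/420.
Determinant 104·(261781/176400) − 6² = 2609353/22050.
m = (58·(261781/176400) − 6·(2869/420))/(2609353/22050) = 3976709/10437412; b = (104·(2869/420) − 6·58)/(2609353/22050) = 7991340/2609353.

m = 0.381, b = 3.063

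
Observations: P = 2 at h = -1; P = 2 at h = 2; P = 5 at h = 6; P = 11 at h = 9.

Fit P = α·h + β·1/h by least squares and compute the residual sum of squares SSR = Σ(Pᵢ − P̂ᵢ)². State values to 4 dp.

SSR = 4.2811

Normal-equation sums: Σh·h = 122, Σh·1/h = 4, Σ1/h·1/h = 209/162.
And Σh·P = 131, Σ1/h·P = 19/18.
Normal equations: [[122, 4]; [4, 209/162]]·[α, β]ᵀ = [131, 19/18]ᵀ.
Δ = 122·(209/162) − 4² = 11453/81.
α = (131·(209/162) − 4·(19/18))/(11453/81) = 26695/22906; β = (122·(19/18) − 4·131)/(11453/81) = -32013/11453.
Residuals: 8481/22906, 24435/22906, -34969/22906, 18825/22906; SSR = 49031/11453.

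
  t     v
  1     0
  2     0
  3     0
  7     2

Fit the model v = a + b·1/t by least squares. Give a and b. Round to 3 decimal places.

a = 1.356, b = -1.733

Setting ∂/∂a … = 0 gives: 4·a + (83/42)·b = 2;  (83/42)·a + (2437/1764)·b = 2/7.
(Σ1 = 4, Σ1/t = 83/42, Σ1/t·1/t = 2437/1764, Σv = 2, Σ1/t·v = 2/7.)
Δ = 4·(2437/1764) − (83/42)² = 953/588.
a = (2·(2437/1764) − (83/42)·(2/7))/(953/588) = 3878/2859; b = (4·(2/7) − (83/42)·2)/(953/588) = -1652/953.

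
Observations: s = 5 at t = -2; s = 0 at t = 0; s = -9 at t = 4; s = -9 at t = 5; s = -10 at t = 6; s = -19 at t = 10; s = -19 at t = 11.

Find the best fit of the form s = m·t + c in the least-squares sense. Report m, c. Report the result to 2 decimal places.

m = -1.85, c = 0.29

Entries of XᵀX: Σt·t = 302, Σt = 34, Σ1 = 7.
For Xᵀs: Σt·s = -550, Σs = -61.
Normal equations: [[302, 34]; [34, 7]]·[m, c]ᵀ = [-550, -61]ᵀ.
Determinant 302·7 − 34² = 958.
m = ((-550)·7 − 34·(-61))/958 = -888/479; c = (302·(-61) − 34·(-550))/958 = 139/479.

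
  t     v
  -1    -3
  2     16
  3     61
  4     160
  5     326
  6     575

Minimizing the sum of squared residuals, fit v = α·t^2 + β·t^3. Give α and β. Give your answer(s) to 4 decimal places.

Normal-equation sums: Σt^2·t^2 = 2275, Σt^2·t^3 = 12199, Σt^3·t^3 = 67171.
And Σt^2·v = 32020, Σt^3·v = 176968.
Normal equations: [[2275, 12199]; [12199, 67171]]·[α, β]ᵀ = [32020, 176968]ᵀ.
Eliminating β: 67171·(row 1) − 12199·(row 2) gives 3998424·α = 67171·32020 − 12199·176968 = -8017212, so α = -668101/333202.
Then β = (176968 − 12199·(-668101/333202))/67171 = 999185/333202.

α = -2.0051, β = 2.9987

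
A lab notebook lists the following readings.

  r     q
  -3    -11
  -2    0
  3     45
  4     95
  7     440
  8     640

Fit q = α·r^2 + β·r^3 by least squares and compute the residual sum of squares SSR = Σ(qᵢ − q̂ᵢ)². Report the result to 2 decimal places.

Entries of AᵀA: Σr^2·r^2 = 6931, Σr^2·r^3 = 50567, Σr^3·r^3 = 385411.
Right-hand side: Σr^2·q = 64346, Σr^3·q = 486192.
AᵀA·[α, β]ᵀ = Aᵀq becomes [[6931, 50567]; [50567, 385411]]·[α, β]ᵀ = [64346, 486192]ᵀ.
Eliminating β: 385411·(row 1) − 50567·(row 2) gives 114262152·α = 385411·64346 − 50567·486192 = 214385342, so α = 107192671/57131076.
Then β = (486192 − 50567·(107192671/57131076))/385411 = 58006285/57131076.
Residuals: -2250515/4760923, 8819899/14282769, 6665781/9521846, -8189/14282769, -5461597/28565538, 361648/4760923; SSR = 32484155/28565538.

SSR = 1.14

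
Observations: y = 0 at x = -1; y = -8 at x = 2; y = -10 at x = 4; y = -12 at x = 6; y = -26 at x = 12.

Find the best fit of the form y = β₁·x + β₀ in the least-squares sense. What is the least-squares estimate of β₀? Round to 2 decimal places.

Sums needed: Σx·x = 201, Σx = 23, Σ1 = 5.
Right-hand side: Σx·y = -440, Σy = -56.
MᵀM·[β₁, β₀]ᵀ = Mᵀy becomes [[201, 23]; [23, 5]]·[β₁, β₀]ᵀ = [-440, -56]ᵀ.
Eliminating β₀: 5·(row 1) − 23·(row 2) gives 476·β₁ = 5·(-440) − 23·(-56) = -912, so β₁ = -228/119.
Then β₀ = ((-56) − 23·(-228/119))/5 = -284/119.

β₀ = -2.39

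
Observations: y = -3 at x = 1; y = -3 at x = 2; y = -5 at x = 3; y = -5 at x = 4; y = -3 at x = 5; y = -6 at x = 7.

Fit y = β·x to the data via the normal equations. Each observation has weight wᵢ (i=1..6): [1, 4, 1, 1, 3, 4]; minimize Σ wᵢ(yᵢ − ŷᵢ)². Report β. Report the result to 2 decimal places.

β = -0.88

Setting ∂/∂β … = 0 gives: 313·β = -275.
β = (-275)/313 = -0.878594.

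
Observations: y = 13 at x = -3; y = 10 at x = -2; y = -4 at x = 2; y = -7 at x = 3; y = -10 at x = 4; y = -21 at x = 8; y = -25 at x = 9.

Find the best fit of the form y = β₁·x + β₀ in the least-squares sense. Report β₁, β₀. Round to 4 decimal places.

Compute the Gram sums: Σx·x = 187, Σx = 21, Σ1 = 7.
Moment sums: Σx·y = -521, Σy = -44.
So MᵀM·[β₁, β₀]ᵀ = Mᵀy: [[187, 21]; [21, 7]]·[β₁, β₀]ᵀ = [-521, -44]ᵀ.
Eliminating β₀: 7·(row 1) − 21·(row 2) gives 868·β₁ = 7·(-521) − 21·(-44) = -2723, so β₁ = -389/124.
Then β₀ = ((-44) − 21·(-389/124))/7 = 2713/868.

β₁ = -3.1371, β₀ = 3.1256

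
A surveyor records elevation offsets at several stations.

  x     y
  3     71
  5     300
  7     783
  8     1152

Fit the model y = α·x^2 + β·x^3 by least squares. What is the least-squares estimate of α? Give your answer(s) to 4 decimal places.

α = 1.9329

MᵀM·[α, β]ᵀ = Mᵀy reads: 7203·α + 52943·β = 120234;  52943·α + 396147·β = 897810.
Δ = 7203·396147 − 52943² = 50485592.
α = (120234·396147 − 52943·897810)/50485592 = 12197946/6310699; β = (7203·897810 − 52943·120234)/50485592 = 12672096/6310699.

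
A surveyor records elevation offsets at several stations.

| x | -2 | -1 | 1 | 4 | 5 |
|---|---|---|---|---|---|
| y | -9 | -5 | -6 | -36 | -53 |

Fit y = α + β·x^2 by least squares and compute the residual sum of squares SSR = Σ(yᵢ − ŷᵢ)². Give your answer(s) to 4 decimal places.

Setting ∂/∂α … = 0 gives: 5·α + 47·β = -109;  47·α + 899·β = -1948.
(Σ1 = 5, Σx^2 = 47, Σx^2·x^2 = 899, Σy = -109, Σx^2·y = -1948.)
Determinant 5·899 − 47² = 2286.
α = ((-109)·899 − 47·(-1948))/2286 = -715/254; β = (5·(-1948) − 47·(-109))/2286 = -513/254.
Residuals: 481/254, -21/127, -148/127, -221/254, 39/127; SSR = 1479/254.

SSR = 5.8228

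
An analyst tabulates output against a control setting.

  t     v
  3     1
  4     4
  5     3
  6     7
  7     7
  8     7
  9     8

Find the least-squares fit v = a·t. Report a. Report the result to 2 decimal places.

Normal-equation sums: Σt·t = 280.
Moment sums: Σt·v = 253.
Hence a = 253 / 280 ≈ 0.903571.

a = 0.90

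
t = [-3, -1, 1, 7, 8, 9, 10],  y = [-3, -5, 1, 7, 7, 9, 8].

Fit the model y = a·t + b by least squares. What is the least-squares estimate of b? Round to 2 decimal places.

Normal-equation sums: Σt·t = 305, Σt = 31, Σ1 = 7.
Right-hand side: Σt·y = 281, Σy = 24.
AᵀA·[a, b]ᵀ = Aᵀy becomes [[305, 31]; [31, 7]]·[a, b]ᵀ = [281, 24]ᵀ.
det = 305·7 − 31² = 1174.
a = (281·7 − 31·24)/1174 = 1223/1174; b = (305·24 − 31·281)/1174 = -1391/1174.

b = -1.18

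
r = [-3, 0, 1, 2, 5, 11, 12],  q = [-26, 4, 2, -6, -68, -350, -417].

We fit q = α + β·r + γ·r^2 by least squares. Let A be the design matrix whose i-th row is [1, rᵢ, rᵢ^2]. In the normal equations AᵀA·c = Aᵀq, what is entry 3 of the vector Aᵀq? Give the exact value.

-104354

Entry 3 ↔ basis r^2, so (Aᵀq)_{3} = Σᵢ (r^2)·qᵢ = (9)·(-26) + (0)·(4) + (1)·(2) + (4)·(-6) + (25)·(-68) + (121)·(-350) + (144)·(-417) = -104354.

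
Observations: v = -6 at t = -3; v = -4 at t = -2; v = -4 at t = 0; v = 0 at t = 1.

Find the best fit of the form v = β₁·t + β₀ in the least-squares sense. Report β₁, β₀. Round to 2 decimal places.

β₁ = 1.20, β₀ = -2.30

Entries of MᵀM: Σt·t = 14, Σt = -4, Σ1 = 4.
And Σt·v = 26, Σv = -14.
So MᵀM·[β₁, β₀]ᵀ = Mᵀv: [[14, -4]; [-4, 4]]·[β₁, β₀]ᵀ = [26, -14]ᵀ.
det = 14·4 − (-4)² = 40.
β₁ = (26·4 − (-4)·(-14))/40 = 6/5; β₀ = (14·(-14) − (-4)·26)/40 = -23/10.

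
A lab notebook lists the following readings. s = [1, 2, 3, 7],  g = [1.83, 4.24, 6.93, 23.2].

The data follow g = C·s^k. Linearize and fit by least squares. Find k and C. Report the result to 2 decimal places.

k = 1.30, C = 1.76

With ln gᵢ as the transformed response and ln sᵢ as the regressor:
XᵀX = [[5.4740, 3.7377]; [3.7377, 4]], rhs = [9.2463, 7.1289]ᵀ  (here Σln s = 3.7377, Σ(ln s)² = 5.4740, Σln g = 7.1289, Σln s·ln g = 9.2463).
Slope k = (n·Σln s·ln g − Σln s·Σln g)/(n·Σ(ln s)² − (Σln s)²) = (4·9.2463 − 3.7377·7.1289)/7.9257 = 1.30458; ln C = (Σln g − k·Σln s)/n = 0.56320, so C = exp(0.56320) = 1.75628.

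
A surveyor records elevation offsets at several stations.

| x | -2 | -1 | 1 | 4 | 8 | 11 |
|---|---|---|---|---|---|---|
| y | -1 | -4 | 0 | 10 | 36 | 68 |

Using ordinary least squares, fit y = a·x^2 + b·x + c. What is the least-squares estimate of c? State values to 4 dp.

From the data, Σx^2·x^2 = 19011, Σx^2·x = 1899, Σx^2 = 207, Σx·x = 207, Σx = 21, Σ1 = 6.
For Mᵀy: Σx^2·y = 10684, Σx·y = 1082, Σy = 109.
MᵀM·[a, b, c]ᵀ = Mᵀy becomes [[19011, 1899, 207]; [1899, 207, 21]; [207, 21, 6]]·[a, b, c]ᵀ = [10684, 1082, 109]ᵀ.
Inverting the 3×3 Gram matrix, [a, b, c]ᵀ = [16925/34188, 10163/11396, -3161/1554]ᵀ.

c = -2.0341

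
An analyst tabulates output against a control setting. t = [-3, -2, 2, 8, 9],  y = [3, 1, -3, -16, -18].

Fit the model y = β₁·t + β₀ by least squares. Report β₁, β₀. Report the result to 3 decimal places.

β₁ = -1.748, β₀ = -1.707

The normal system XᵀX·[β₁, β₀]ᵀ = Xᵀy is [[162, 14]; [14, 5]]·[β₁, β₀]ᵀ = [-307, -33]ᵀ.
Δ = 162·5 − 14² = 614.
β₁ = ((-307)·5 − 14·(-33))/614 = -1073/614; β₀ = (162·(-33) − 14·(-307))/614 = -524/307.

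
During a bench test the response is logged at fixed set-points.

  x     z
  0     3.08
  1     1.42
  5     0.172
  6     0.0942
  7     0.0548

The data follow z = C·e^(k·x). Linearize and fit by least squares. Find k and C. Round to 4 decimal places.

Taking logs, ln z = k·x + ln C, so regress ln z on x.
XᵀX = [[111.0000, 19.0000]; [19.0000, 5]], rhs = [-42.9531, -5.5511]ᵀ  (here Σx = 19.0000, Σ(x)² = 111.0000, Σln z = -5.5511, Σx·ln z = -42.9531).
Solving (det = 194.0000): k = -0.56338, ln C = 1.03062, so C = exp(1.03062) = 2.80280.

k = -0.5634, C = 2.8028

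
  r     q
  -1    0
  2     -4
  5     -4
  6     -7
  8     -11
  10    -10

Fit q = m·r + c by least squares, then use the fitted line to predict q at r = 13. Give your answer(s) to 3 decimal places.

q̂ = -13.800

Entries of MᵀM: Σr·r = 230, Σr = 30, Σ1 = 6.
For Mᵀq: Σr·q = -258, Σq = -36.
So MᵀM·[m, c]ᵀ = Mᵀq: [[230, 30]; [30, 6]]·[m, c]ᵀ = [-258, -36]ᵀ.
Eliminating c: 6·(row 1) − 30·(row 2) gives 480·m = 6·(-258) − 30·(-36) = -468, so m = -39/40.
Then c = ((-36) − 30·(-39/40))/6 = -9/8.
At r = 13: q̂ = (-39/40)·(13) + (-9/8)·(1) = -69/5.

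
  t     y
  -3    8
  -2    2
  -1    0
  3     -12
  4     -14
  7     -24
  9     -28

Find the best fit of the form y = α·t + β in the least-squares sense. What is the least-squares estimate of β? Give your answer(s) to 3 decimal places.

β = -2.586

Normal-equation sums: Σt·t = 169, Σt = 17, Σ1 = 7.
Right-hand side: Σt·y = -540, Σy = -68.
Eliminating β: 7·(row 1) − 17·(row 2) gives 894·α = 7·(-540) − 17·(-68) = -2624, so α = -1312/447.
Then β = ((-68) − 17·(-1312/447))/7 = -1156/447.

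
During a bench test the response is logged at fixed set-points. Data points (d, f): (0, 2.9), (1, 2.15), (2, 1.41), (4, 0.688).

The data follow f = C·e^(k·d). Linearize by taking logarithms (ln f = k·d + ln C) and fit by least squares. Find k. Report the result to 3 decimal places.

Taking logs, ln f = k·d + ln C, so regress ln f on d.
Σd = 7.0000, Σ(d)² = 21.0000, Σln f = 1.7998, Σd·ln f = -0.0432.
Equations: 21.0000·k + 7.0000·ln C = -0.0432;  7.0000·k + 4·ln C = 1.7998.
Δ = 21.0000·4 − (7.0000)² = 35.0000; k = (-0.0432·4 − 7.0000·1.7998)/35.0000 = -0.36490, ln C = (21.0000·1.7998 − 7.0000·-0.0432)/35.0000 = 1.08852.

k = -0.365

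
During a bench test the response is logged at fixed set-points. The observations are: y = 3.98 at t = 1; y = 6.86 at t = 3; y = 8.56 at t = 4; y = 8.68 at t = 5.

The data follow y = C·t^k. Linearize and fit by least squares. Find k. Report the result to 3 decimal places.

k = 0.507

Let Y = ln y. Fitting Y = k·ln t + ln C by least squares:
Sums: Σln t = 4.0943, Σ(ln t)² = 5.7191, Σln y = 7.6151, Σln t·ln y = 8.5701.
Normal system: [[5.7191, 4.0943]; [4.0943, 4]]·[k, ln C]ᵀ = [8.5701, 7.6151]ᵀ.
Slope k = (n·Σln t·ln y − Σln t·Σln y)/(n·Σ(ln t)² − (Σln t)²) = (4·8.5701 − 4.0943·7.6151)/6.1125 = 0.50743; ln C = (Σln y − k·Σln t)/n = 1.38438.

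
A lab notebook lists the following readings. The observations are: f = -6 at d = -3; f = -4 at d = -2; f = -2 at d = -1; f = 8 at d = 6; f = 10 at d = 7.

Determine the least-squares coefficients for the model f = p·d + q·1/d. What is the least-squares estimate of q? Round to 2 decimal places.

Forming AᵀA = [[99, 5]; [5, 1243/882]] and Aᵀf = [146, 184/21]ᵀ gives AᵀA·[p, q]ᵀ = Aᵀf.
Δ = 99·(1243/882) − 5² = 11223/98.
p = (146·(1243/882) − 5·(184/21))/(11223/98) = 142838/101007; q = (99·(184/21) − 5·146)/(11223/98) = 13468/11223.

q = 1.20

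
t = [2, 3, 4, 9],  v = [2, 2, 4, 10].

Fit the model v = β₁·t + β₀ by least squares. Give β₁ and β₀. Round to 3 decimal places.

Compute the Gram sums: Σt·t = 110, Σt = 18, Σ1 = 4.
Right-hand side: Σt·v = 116, Σv = 18.
Normal equations: [[110, 18]; [18, 4]]·[β₁, β₀]ᵀ = [116, 18]ᵀ.
det = 110·4 − 18² = 116.
β₁ = (116·4 − 18·18)/116 = 35/29; β₀ = (110·18 − 18·116)/116 = -27/29.

β₁ = 1.207, β₀ = -0.931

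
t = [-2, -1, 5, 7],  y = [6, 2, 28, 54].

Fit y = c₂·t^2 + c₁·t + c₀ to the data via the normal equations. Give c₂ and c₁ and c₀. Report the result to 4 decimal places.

c₂ = 1.1086, c₁ = -0.1753, c₀ = 0.9993

MᵀM·[c₂, c₁, c₀]ᵀ = Mᵀy reads: 3043·c₂ + 459·c₁ + 79·c₀ = 3372;  459·c₂ + 79·c₁ + 9·c₀ = 504;  79·c₂ + 9·c₁ + 4·c₀ = 90.
Row-reducing yields c₂ = 296/267, c₁ = -78/445, c₀ = 1334/1335.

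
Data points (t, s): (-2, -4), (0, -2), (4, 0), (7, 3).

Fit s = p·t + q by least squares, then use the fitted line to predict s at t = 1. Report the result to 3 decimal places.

Forming AᵀA = [[69, 9]; [9, 4]] and Aᵀs = [29, -3]ᵀ gives AᵀA·[p, q]ᵀ = Aᵀs.
det = 69·4 − 9² = 195.
p = (29·4 − 9·(-3))/195 = 11/15; q = (69·(-3) − 9·29)/195 = -12/5.
At t = 1: ŝ = (11/15)·(1) + (-12/5)·(1) = -5/3.

ŝ = -1.667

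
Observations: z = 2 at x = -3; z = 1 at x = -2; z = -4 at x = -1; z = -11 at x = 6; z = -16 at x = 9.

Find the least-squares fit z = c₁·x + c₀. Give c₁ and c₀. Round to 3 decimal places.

c₁ = -1.425, c₀ = -3.035

The normal equations are: 131·c₁ + 9·c₀ = -214;  9·c₁ + 5·c₀ = -28.
det = 131·5 − 9² = 574.
c₁ = ((-214)·5 − 9·(-28))/574 = -409/287; c₀ = (131·(-28) − 9·(-214))/574 = -871/287.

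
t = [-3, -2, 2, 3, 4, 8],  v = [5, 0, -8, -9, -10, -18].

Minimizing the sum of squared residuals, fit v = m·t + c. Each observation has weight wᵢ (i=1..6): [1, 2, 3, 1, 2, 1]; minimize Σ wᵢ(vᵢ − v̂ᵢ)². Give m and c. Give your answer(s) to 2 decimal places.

m = -1.92, c = -3.14

Normal-equation sums: Σwᵢ·t·t = 134, Σwᵢ·t = 18, Σwᵢ·1 = 10.
Right-hand side: Σwᵢ·t·v = -314, Σwᵢ·v = -66.
So AᵀWA·[m, c]ᵀ = AᵀWv: [[134, 18]; [18, 10]]·[m, c]ᵀ = [-314, -66]ᵀ.
Determinant 134·10 − 18² = 1016.
m = ((-314)·10 − 18·(-66))/1016 = -244/127; c = (134·(-66) − 18·(-314))/1016 = -399/127.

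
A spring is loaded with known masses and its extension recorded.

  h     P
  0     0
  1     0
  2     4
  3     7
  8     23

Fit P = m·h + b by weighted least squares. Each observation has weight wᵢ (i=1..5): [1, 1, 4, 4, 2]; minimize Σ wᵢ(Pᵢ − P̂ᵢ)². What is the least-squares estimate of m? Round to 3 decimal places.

m = 3.086

AᵀWA·[m, b]ᵀ = AᵀWP reads: 181·m + 37·b = 484;  37·m + 12·b = 90.
(Σwᵢ·h·h = 181, Σwᵢ·h = 37, Σwᵢ·1 = 12, Σwᵢ·h·P = 484, Σwᵢ·P = 90.)
Δ = 181·12 − 37² = 803.
m = (484·12 − 37·90)/803 = 2478/803; b = (181·90 − 37·484)/803 = -1618/803.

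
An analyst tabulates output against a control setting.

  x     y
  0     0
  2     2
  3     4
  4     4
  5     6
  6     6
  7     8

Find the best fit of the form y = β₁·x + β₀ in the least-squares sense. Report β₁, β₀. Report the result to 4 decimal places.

β₁ = 1.0984, β₀ = 0.0492

From the data, Σx·x = 139, Σx = 27, Σ1 = 7.
For Aᵀy: Σx·y = 154, Σy = 30.
AᵀA·[β₁, β₀]ᵀ = Aᵀy becomes [[139, 27]; [27, 7]]·[β₁, β₀]ᵀ = [154, 30]ᵀ.
Δ = 139·7 − 27² = 244.
β₁ = (154·7 − 27·30)/244 = 67/61; β₀ = (139·30 − 27·154)/244 = 3/61.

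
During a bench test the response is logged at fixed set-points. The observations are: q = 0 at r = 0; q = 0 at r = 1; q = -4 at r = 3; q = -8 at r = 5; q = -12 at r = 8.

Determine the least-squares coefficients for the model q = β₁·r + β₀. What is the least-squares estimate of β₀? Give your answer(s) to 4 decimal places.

β₀ = 0.6796

From the data, Σr·r = 99, Σr = 17, Σ1 = 5.
And Σr·q = -148, Σq = -24.
MᵀM·[β₁, β₀]ᵀ = Mᵀq becomes [[99, 17]; [17, 5]]·[β₁, β₀]ᵀ = [-148, -24]ᵀ.
det = 99·5 − 17² = 206.
β₁ = ((-148)·5 − 17·(-24))/206 = -166/103; β₀ = (99·(-24) − 17·(-148))/206 = 70/103.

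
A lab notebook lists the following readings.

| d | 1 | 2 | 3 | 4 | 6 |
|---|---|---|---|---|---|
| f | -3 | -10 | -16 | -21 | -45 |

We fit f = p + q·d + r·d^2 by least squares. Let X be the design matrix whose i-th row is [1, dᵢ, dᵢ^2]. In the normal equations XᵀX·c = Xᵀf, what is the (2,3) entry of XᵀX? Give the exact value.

Row 2 ↔ basis d, column 3 ↔ basis d^2, so (XᵀX)_{2,3} = Σᵢ (d)·(d^2) = (1)·(1) + (2)·(4) + (3)·(9) + (4)·(16) + (6)·(36) = 316.

316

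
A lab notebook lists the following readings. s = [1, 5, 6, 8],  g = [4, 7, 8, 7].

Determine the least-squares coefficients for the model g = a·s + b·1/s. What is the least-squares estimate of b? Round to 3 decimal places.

b = 3.208

Forming AᵀA = [[126, 4]; [4, 15601/14400]] and Aᵀg = [143, 913/120]ᵀ gives AᵀA·[a, b]ᵀ = Aᵀg.
Eliminating b: (15601/14400)·(row 1) − 4·(row 2) gives (96407/800)·a = (15601/14400)·143 − 4·(913/120) = 1792703/14400, so a = 1792703/1735326.
Then b = ((913/120) − 4·(1792703/1735326))/(15601/14400) = 309320/96407.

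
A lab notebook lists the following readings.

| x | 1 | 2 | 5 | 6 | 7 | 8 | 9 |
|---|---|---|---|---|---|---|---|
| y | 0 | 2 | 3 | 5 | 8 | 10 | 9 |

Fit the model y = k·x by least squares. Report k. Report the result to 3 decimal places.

k = 1.023

AᵀA·[k]ᵀ = Aᵀy reads: 260·k = 266.
Hence k = 266 / 260 ≈ 1.02308.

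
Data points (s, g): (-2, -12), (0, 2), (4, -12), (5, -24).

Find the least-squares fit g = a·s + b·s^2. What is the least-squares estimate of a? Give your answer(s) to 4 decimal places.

AᵀA·[a, b]ᵀ = Aᵀg reads: 45·a + 181·b = -144;  181·a + 897·b = -840.
(Σs·s = 45, Σs·s^2 = 181, Σs^2·s^2 = 897, Σs·g = -144, Σs^2·g = -840.)
Determinant 45·897 − 181² = 7604.
a = ((-144)·897 − 181·(-840))/7604 = 5718/1901; b = (45·(-840) − 181·(-144))/7604 = -2934/1901.

a = 3.0079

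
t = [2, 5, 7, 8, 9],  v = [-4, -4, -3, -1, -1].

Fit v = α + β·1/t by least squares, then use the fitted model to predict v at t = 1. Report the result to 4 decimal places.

With design matrix M, MᵀM = [[5, 2719/2520]; [2719/2520, 2148841/6350400]] and Mᵀv = [-13, -8731/2520]ᵀ.
Δ = 5·(2148841/6350400) − (2719/2520)² = 837811/1587600.
α = ((-13)·(2148841/6350400) − (2719/2520)·(-8731/2520))/(837811/1587600) = -1048836/837811; β = (5·(-8731/2520) − (2719/2520)·(-13))/(837811/1587600) = -5234040/837811.
At t = 1: v̂ = (-1048836/837811)·(1) + (-5234040/837811)·(1) = -6282876/837811.

v̂ = -7.4992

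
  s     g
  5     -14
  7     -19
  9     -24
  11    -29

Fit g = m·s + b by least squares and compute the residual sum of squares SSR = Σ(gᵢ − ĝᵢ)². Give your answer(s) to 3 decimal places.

SSR = 0.000

Entries of MᵀM: Σs·s = 276, Σs = 32, Σ1 = 4.
And Σs·g = -738, Σg = -86.
So MᵀM·[m, b]ᵀ = Mᵀg: [[276, 32]; [32, 4]]·[m, b]ᵀ = [-738, -86]ᵀ.
Determinant 276·4 − 32² = 80.
m = ((-738)·4 − 32·(-86))/80 = -5/2; b = (276·(-86) − 32·(-738))/80 = -3/2.
Residuals: 0, 0, 0, 0; SSR = 0.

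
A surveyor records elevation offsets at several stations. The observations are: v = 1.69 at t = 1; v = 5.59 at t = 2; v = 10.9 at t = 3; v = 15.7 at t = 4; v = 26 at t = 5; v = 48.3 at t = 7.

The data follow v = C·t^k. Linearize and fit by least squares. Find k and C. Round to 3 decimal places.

With ln vᵢ as the transformed response and ln tᵢ as the regressor:
AᵀA = [[9.9861, 6.7334]; [6.7334, 6]], rhs = [20.4234, 14.5237]ᵀ  (here Σln t = 6.7334, Σ(ln t)² = 9.9861, Σln v = 14.5237, Σln t·ln v = 20.4234).
Δ = 9.9861·6 − (6.7334)² = 14.5777; k = (20.4234·6 − 6.7334·14.5237)/14.5777 = 1.69759, ln C = (9.9861·14.5237 − 6.7334·20.4234)/14.5777 = 0.51552, so C = exp(0.51552) = 1.67451.

k = 1.698, C = 1.675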